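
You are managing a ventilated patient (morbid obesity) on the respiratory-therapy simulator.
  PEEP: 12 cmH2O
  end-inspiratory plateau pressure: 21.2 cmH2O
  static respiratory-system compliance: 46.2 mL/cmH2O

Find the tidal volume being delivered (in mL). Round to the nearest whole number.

425

Vt = Cstat × (Pplat − PEEP) = 46.2 × (21.2 − 12) = 46.2 × 9.2 = 425.04 mL.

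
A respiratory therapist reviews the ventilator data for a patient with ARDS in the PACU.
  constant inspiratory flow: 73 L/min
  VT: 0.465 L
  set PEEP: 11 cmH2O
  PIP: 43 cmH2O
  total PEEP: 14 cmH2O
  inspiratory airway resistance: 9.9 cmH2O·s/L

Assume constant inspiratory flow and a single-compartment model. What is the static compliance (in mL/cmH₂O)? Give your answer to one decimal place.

Flow: 73 L/min ÷ 60 = 1.2167 L/s.
Total PEEP = 14 cmH2O (set 11 + intrinsic 3); this is the baseline alveolar pressure.
Equation of motion (constant flow): PIP = Vt/C + R·V̇ + PEEP.
Vt/C = PIP − R·V̇ − PEEP = 43 − 9.9×1.2167 − 14 = 43 − 12.045 − 14 = 16.955 cmH2O.
C = Vt / 16.955 = 465 / 16.955 = 27.426 mL/cmH2O.

27.4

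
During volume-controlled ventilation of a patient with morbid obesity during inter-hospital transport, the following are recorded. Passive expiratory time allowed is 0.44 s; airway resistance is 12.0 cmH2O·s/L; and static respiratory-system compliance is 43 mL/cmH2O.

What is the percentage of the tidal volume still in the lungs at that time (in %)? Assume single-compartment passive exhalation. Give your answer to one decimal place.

τ = R × C = 12.0 × 43 mL/cmH2O = 12.0 × 0.043 L/cmH2O = 0.516 s.
Passive exhalation: V(t)/V₀ = e^(−t/τ) = e^(−0.44/0.516) = 0.4263.
Fraction remaining = 0.4263 → 42.63%.

42.6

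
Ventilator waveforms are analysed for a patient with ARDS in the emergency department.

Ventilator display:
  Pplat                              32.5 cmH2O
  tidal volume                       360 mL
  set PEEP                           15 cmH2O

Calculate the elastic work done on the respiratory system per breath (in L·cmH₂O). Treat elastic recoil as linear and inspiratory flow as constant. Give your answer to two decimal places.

3.15

Elastic work ≈ ½ × (Pplat − PEEP) × Vt = 0.5 × (32.5 − 15) × 0.360 L = 0.5 × 17.5 × 0.360 = 3.15 L·cmH2O.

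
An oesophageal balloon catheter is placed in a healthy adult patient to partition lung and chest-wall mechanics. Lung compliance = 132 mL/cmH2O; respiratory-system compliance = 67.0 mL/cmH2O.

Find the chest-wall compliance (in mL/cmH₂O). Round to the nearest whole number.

1/Ccw = 1/Crs − 1/CL.
1/Ccw = 1/67.0 − 1/132 = 0.00735.
Ccw = 136.05 mL/cmH2O.

136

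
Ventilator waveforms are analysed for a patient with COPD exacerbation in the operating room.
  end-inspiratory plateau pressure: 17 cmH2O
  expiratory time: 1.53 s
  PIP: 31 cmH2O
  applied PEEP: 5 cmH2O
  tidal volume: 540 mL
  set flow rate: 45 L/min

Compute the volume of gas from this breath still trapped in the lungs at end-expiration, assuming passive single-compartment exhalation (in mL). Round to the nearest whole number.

Flow: 45 L/min ÷ 60 = 0.75 L/s.
R = (PIP − Pplat)/V̇ = (31 − 17) / 0.75 = 14.0/0.75 = 18.667 cmH2O·s/L.
C = Vt/(Pplat − PEEP) = 540.0 / (17 − 5) = 540.0/12.0 = 45.0 mL/cmH2O.
τ = R × C = 18.667 × 0.045 L/cmH2O = 0.84 s.
Fraction remaining = e^(−Te/τ) = e^(−1.53/0.84) = 0.1618.
Trapped volume = 540.0 × 0.1618 = 87.372 mL.

87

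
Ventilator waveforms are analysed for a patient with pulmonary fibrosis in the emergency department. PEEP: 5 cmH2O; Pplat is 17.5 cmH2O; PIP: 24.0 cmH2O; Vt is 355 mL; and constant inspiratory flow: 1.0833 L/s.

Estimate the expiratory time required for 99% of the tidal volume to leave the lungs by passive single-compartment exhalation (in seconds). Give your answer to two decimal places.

0.78

R = (PIP − Pplat)/V̇ = (24.0 − 17.5) / 1.0833 = 6.5/1.0833 = 6.0 cmH2O·s/L.
C = Vt/(Pplat − PEEP) = 355.0 / (17.5 − 5) = 355.0/12.5 = 28.4 mL/cmH2O.
τ = R × C = 6.0 × 0.0284 L/cmH2O = 0.1704 s.
t = −τ·ln(1 − 0.99) = −0.1704·ln(0.01) = 0.7847 s.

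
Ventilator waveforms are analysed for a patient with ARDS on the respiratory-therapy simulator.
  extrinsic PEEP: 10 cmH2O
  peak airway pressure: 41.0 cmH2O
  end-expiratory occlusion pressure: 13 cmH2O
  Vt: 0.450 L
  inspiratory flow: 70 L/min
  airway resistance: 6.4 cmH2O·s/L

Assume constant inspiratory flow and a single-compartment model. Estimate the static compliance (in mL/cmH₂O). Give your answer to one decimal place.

21.9

Flow: 70 L/min ÷ 60 = 1.1667 L/s.
Total PEEP = 13 cmH2O (set 10 + intrinsic 3); this is the baseline alveolar pressure.
Equation of motion (constant flow): PIP = Vt/C + R·V̇ + PEEP.
Vt/C = PIP − R·V̇ − PEEP = 41.0 − 6.4×1.1667 − 13 = 41.0 − 7.467 − 13 = 20.533 cmH2O.
C = Vt / 20.533 = 450 / 20.533 = 21.916 mL/cmH2O.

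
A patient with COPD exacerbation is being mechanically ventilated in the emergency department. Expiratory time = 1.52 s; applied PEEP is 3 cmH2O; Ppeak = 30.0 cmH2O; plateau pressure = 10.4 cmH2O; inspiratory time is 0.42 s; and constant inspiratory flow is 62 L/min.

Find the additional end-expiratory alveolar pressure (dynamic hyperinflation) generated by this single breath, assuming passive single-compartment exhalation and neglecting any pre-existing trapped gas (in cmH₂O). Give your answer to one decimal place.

Flow: 62 L/min ÷ 60 = 1.0333 L/s.
Vt = flow × Ti = 1.0333 L/s × 0.42 s × 1000 mL/L = 433.99 mL.
R = (PIP − Pplat)/V̇ = (30.0 − 10.4) / 1.0333 = 19.6/1.0333 = 18.968 cmH2O·s/L.
C = Vt/(Pplat − PEEP) = 433.99 / (10.4 − 3) = 433.99/7.4 = 58.647 mL/cmH2O.
τ = R × C = 18.968 × 0.05865 L/cmH2O = 1.112 s.
Fraction remaining = e^(−Te/τ) = e^(−1.52/1.112) = 0.2549; trapped volume = 433.99 × 0.2549 = 110.62 mL.
Additional alveolar pressure from trapping ≈ V_trapped / C = 110.62 / 58.647 = 1.886 cmH2O.

1.9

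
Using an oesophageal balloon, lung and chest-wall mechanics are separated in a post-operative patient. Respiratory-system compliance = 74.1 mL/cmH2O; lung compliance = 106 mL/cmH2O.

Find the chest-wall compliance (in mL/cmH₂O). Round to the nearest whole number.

246

1/Ccw = 1/Crs − 1/CL.
1/Ccw = 1/74.1 − 1/106 = 0.004061.
Ccw = 246.24 mL/cmH2O.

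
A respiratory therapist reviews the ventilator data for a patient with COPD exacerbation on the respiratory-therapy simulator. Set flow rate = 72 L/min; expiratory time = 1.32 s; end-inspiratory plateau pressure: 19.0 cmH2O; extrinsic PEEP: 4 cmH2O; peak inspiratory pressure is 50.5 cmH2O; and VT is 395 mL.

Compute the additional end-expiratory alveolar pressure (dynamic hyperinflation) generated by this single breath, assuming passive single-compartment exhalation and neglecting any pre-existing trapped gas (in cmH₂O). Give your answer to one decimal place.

2.2

Flow: 72 L/min ÷ 60 = 1.2 L/s.
R = (PIP − Pplat)/V̇ = (50.5 − 19.0) / 1.2 = 31.5/1.2 = 26.25 cmH2O·s/L.
C = Vt/(Pplat − PEEP) = 395.0 / (19.0 − 4) = 395.0/15.0 = 26.333 mL/cmH2O.
τ = R × C = 26.25 × 0.02633 L/cmH2O = 0.6912 s.
Fraction remaining = e^(−Te/τ) = e^(−1.32/0.6912) = 0.1481; trapped volume = 395.0 × 0.1481 = 58.5 mL.
Additional alveolar pressure from trapping ≈ V_trapped / C = 58.5 / 26.333 = 2.222 cmH2O.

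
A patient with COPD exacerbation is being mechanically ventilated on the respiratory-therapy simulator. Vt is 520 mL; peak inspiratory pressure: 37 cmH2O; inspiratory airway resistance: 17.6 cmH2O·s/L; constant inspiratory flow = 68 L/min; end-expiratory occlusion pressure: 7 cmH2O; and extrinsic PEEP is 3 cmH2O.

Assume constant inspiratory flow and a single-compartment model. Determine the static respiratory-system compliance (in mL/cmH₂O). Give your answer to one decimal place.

Flow: 68 L/min ÷ 60 = 1.1333 L/s.
Total PEEP = 7 cmH2O (set 3 + intrinsic 4); this is the baseline alveolar pressure.
Equation of motion (constant flow): PIP = Vt/C + R·V̇ + PEEP.
Vt/C = PIP − R·V̇ − PEEP = 37 − 17.6×1.1333 − 7 = 37 − 19.946 − 7 = 10.054 cmH2O.
C = Vt / 10.054 = 520 / 10.054 = 51.721 mL/cmH2O.

51.7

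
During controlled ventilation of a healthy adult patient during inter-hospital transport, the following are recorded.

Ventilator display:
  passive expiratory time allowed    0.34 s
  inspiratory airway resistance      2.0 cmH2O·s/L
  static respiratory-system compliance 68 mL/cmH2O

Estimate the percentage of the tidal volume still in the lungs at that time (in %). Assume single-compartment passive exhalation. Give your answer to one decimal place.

τ = R × C = 2.0 × 68 mL/cmH2O = 2.0 × 0.068 L/cmH2O = 0.136 s.
Passive exhalation: V(t)/V₀ = e^(−t/τ) = e^(−0.34/0.136) = 0.08208.
Fraction remaining = 0.08208 → 8.208%.

8.2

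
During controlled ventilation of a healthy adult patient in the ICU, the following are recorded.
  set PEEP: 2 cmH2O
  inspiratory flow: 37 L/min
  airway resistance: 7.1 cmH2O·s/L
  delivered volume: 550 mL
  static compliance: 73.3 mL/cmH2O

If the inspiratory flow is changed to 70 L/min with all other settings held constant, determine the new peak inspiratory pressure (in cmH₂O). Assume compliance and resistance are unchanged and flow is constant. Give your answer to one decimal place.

17.8

Flow: 37 L/min ÷ 60 = 0.6167 L/s.
New flow: 70 L/min ÷ 60 = 1.1667 L/s.
PIP = Vt/C + R·V̇ + PEEP (constant-flow equation of motion).
Only the resistive term changes: ΔPIP = R × ΔV̇ = 7.1 × (1.1667 − 0.6167) = 7.1 × 0.55 = 3.905 cmH2O.
Original PIP = 550/73.3 + 7.1×0.6167 + 2 = 13.882 cmH2O; new PIP = 13.882 + (3.905) = 17.787 cmH2O.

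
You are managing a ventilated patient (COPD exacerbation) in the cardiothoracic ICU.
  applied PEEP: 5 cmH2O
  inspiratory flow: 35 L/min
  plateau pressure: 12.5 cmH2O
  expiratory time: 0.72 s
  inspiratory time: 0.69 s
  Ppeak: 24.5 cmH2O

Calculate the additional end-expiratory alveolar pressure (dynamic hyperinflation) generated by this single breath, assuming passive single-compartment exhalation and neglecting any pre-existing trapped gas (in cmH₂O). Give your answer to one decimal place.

3.9

Flow: 35 L/min ÷ 60 = 0.5833 L/s.
Vt = flow × Ti = 0.5833 L/s × 0.69 s × 1000 mL/L = 402.48 mL.
R = (PIP − Pplat)/V̇ = (24.5 − 12.5) / 0.5833 = 12.0/0.5833 = 20.573 cmH2O·s/L.
C = Vt/(Pplat − PEEP) = 402.48 / (12.5 − 5) = 402.48/7.5 = 53.664 mL/cmH2O.
τ = R × C = 20.573 × 0.05366 L/cmH2O = 1.104 s.
Fraction remaining = e^(−Te/τ) = e^(−0.72/1.104) = 0.5209; trapped volume = 402.48 × 0.5209 = 209.65 mL.
Additional alveolar pressure from trapping ≈ V_trapped / C = 209.65 / 53.664 = 3.907 cmH2O.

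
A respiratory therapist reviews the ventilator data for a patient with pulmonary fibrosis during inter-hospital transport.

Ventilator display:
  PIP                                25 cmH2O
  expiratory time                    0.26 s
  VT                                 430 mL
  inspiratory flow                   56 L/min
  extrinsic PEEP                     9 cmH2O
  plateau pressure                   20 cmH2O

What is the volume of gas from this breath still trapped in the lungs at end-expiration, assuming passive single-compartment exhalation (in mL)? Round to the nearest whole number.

124

Flow: 56 L/min ÷ 60 = 0.9333 L/s.
R = (PIP − Pplat)/V̇ = (25 − 20) / 0.9333 = 5.0/0.9333 = 5.357 cmH2O·s/L.
C = Vt/(Pplat − PEEP) = 430.0 / (20 − 9) = 430.0/11.0 = 39.091 mL/cmH2O.
τ = R × C = 5.357 × 0.03909 L/cmH2O = 0.2094 s.
Fraction remaining = e^(−Te/τ) = e^(−0.26/0.2094) = 0.2889.
Trapped volume = 430.0 × 0.2889 = 124.23 mL.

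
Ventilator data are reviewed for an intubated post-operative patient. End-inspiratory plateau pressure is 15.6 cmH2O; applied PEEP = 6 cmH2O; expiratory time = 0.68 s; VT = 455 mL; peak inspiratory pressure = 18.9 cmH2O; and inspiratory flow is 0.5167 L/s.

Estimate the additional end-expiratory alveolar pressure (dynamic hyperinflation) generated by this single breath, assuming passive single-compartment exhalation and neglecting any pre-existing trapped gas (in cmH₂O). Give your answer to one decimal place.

1.0

R = (PIP − Pplat)/V̇ = (18.9 − 15.6) / 0.5167 = 3.3/0.5167 = 6.387 cmH2O·s/L.
C = Vt/(Pplat − PEEP) = 455.0 / (15.6 − 6) = 455.0/9.6 = 47.396 mL/cmH2O.
τ = R × C = 6.387 × 0.0474 L/cmH2O = 0.3027 s.
Fraction remaining = e^(−Te/τ) = e^(−0.68/0.3027) = 0.1058; trapped volume = 455.0 × 0.1058 = 48.139 mL.
Additional alveolar pressure from trapping ≈ V_trapped / C = 48.139 / 47.396 = 1.016 cmH2O.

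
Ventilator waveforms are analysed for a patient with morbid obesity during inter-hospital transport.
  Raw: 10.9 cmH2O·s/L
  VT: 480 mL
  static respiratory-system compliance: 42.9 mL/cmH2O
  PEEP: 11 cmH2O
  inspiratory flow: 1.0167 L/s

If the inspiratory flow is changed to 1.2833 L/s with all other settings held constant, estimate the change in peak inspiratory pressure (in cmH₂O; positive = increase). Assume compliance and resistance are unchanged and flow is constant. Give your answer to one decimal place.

PIP = Vt/C + R·V̇ + PEEP (constant-flow equation of motion).
Only the resistive term changes: ΔPIP = R × ΔV̇ = 10.9 × (1.2833 − 1.0167) = 10.9 × 0.2666 = 2.906 cmH2O.

2.9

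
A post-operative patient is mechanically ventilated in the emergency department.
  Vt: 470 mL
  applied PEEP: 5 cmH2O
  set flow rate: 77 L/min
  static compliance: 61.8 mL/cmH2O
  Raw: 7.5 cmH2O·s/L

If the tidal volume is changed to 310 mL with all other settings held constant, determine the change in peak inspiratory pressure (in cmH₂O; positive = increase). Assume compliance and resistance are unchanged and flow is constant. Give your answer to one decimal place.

PIP = Vt/C + R·V̇ + PEEP (constant-flow equation of motion).
Only the elastic term changes: ΔPIP = ΔVt / C = (310 − 470) / 61.8 = -2.589 cmH2O.

-2.6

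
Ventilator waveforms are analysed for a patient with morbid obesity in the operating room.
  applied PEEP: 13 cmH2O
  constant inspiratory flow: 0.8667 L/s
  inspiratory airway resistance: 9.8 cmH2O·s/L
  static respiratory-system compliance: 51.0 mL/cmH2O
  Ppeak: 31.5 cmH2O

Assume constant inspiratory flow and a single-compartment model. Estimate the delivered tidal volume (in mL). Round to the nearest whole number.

510

Equation of motion (constant flow): PIP = Vt/C + R·V̇ + PEEP.
Vt/C = PIP − R·V̇ − PEEP = 31.5 − 8.494 − 13 = 10.006 cmH2O.
Vt = C × 10.006 = 51.0 × 10.006 = 510.31 mL.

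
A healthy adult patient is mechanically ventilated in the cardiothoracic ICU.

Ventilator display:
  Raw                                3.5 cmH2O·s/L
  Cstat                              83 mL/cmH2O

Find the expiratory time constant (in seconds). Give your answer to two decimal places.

0.29

τ = R × C = 3.5 × 83 mL/cmH2O = 3.5 × 0.083 L/cmH2O = 0.2905 s.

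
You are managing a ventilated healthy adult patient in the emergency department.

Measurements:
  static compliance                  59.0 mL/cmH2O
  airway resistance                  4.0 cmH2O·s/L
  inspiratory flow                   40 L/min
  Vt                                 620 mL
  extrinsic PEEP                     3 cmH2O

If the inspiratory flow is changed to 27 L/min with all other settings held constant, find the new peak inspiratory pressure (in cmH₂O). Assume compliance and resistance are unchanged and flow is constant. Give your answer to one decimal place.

15.3

Flow: 40 L/min ÷ 60 = 0.6667 L/s.
New flow: 27 L/min ÷ 60 = 0.45 L/s.
PIP = Vt/C + R·V̇ + PEEP (constant-flow equation of motion).
Only the resistive term changes: ΔPIP = R × ΔV̇ = 4.0 × (0.45 − 0.6667) = 4.0 × -0.2167 = -0.8668 cmH2O.
Original PIP = 620/59.0 + 4.0×0.6667 + 3 = 16.175 cmH2O; new PIP = 16.175 + (-0.8668) = 15.308 cmH2O.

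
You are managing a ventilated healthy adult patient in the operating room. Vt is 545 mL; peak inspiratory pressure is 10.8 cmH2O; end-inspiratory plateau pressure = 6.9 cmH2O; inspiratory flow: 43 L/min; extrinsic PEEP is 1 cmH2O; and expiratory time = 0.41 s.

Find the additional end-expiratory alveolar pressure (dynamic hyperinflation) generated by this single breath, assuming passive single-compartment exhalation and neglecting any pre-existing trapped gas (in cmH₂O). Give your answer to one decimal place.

Flow: 43 L/min ÷ 60 = 0.7167 L/s.
R = (PIP − Pplat)/V̇ = (10.8 − 6.9) / 0.7167 = 3.9/0.7167 = 5.442 cmH2O·s/L.
C = Vt/(Pplat − PEEP) = 545.0 / (6.9 − 1) = 545.0/5.9 = 92.373 mL/cmH2O.
τ = R × C = 5.442 × 0.09237 L/cmH2O = 0.5027 s.
Fraction remaining = e^(−Te/τ) = e^(−0.41/0.5027) = 0.4424; trapped volume = 545.0 × 0.4424 = 241.11 mL.
Additional alveolar pressure from trapping ≈ V_trapped / C = 241.11 / 92.373 = 2.61 cmH2O.

2.6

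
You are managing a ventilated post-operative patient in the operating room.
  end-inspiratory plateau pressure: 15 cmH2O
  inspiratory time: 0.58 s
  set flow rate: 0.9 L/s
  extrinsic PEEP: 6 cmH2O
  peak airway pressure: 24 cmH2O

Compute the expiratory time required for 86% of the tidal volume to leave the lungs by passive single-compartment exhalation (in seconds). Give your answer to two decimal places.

Vt = flow × Ti = 0.9 L/s × 0.58 s × 1000 mL/L = 522.0 mL.
R = (PIP − Pplat)/V̇ = (24 − 15) / 0.9 = 9.0/0.9 = 10.0 cmH2O·s/L.
C = Vt/(Pplat − PEEP) = 522.0 / (15 − 6) = 522.0/9.0 = 58.0 mL/cmH2O.
τ = R × C = 10.0 × 0.058 L/cmH2O = 0.58 s.
t = −τ·ln(1 − 0.86) = −0.58·ln(0.14) = 1.14 s.

1.14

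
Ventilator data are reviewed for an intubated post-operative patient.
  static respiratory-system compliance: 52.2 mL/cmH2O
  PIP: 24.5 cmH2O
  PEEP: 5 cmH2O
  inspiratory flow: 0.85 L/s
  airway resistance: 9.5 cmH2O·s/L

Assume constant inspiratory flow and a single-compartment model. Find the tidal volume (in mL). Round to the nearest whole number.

Equation of motion (constant flow): PIP = Vt/C + R·V̇ + PEEP.
Vt/C = PIP − R·V̇ − PEEP = 24.5 − 8.075 − 5 = 11.425 cmH2O.
Vt = C × 11.425 = 52.2 × 11.425 = 596.39 mL.

596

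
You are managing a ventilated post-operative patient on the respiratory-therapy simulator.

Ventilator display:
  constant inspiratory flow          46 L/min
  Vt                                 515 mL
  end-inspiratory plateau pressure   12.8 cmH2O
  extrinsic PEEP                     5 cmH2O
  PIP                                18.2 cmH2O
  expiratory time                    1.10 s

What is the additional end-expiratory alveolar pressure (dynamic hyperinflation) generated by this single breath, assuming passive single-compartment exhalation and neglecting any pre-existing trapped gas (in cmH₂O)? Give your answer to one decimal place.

Flow: 46 L/min ÷ 60 = 0.7667 L/s.
R = (PIP − Pplat)/V̇ = (18.2 − 12.8) / 0.7667 = 5.4/0.7667 = 7.043 cmH2O·s/L.
C = Vt/(Pplat − PEEP) = 515.0 / (12.8 − 5) = 515.0/7.8 = 66.026 mL/cmH2O.
τ = R × C = 7.043 × 0.06603 L/cmH2O = 0.465 s.
Fraction remaining = e^(−Te/τ) = e^(−1.10/0.465) = 0.09389; trapped volume = 515.0 × 0.09389 = 48.353 mL.
Additional alveolar pressure from trapping ≈ V_trapped / C = 48.353 / 66.026 = 0.7323 cmH2O.

0.7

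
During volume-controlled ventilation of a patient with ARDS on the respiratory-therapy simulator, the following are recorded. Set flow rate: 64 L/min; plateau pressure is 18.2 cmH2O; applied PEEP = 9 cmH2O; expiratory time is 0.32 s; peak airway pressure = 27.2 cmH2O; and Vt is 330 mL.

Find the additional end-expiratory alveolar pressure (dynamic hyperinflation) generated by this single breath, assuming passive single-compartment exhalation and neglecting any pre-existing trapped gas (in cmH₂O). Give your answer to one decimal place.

Flow: 64 L/min ÷ 60 = 1.0667 L/s.
R = (PIP − Pplat)/V̇ = (27.2 − 18.2) / 1.0667 = 9.0/1.0667 = 8.437 cmH2O·s/L.
C = Vt/(Pplat − PEEP) = 330.0 / (18.2 − 9) = 330.0/9.2 = 35.87 mL/cmH2O.
τ = R × C = 8.437 × 0.03587 L/cmH2O = 0.3026 s.
Fraction remaining = e^(−Te/τ) = e^(−0.32/0.3026) = 0.3473; trapped volume = 330.0 × 0.3473 = 114.61 mL.
Additional alveolar pressure from trapping ≈ V_trapped / C = 114.61 / 35.87 = 3.195 cmH2O.

3.2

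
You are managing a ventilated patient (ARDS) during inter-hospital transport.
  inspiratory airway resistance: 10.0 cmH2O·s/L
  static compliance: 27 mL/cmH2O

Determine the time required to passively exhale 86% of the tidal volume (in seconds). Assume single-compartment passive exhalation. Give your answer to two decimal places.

τ = R × C = 10.0 × 27 mL/cmH2O = 10.0 × 0.027 L/cmH2O = 0.27 s.
Exhaled fraction f = 1 − e^(−t/τ) → t = −τ·ln(1 − f) = −0.27·ln(0.14) = 0.5309 s.

0.53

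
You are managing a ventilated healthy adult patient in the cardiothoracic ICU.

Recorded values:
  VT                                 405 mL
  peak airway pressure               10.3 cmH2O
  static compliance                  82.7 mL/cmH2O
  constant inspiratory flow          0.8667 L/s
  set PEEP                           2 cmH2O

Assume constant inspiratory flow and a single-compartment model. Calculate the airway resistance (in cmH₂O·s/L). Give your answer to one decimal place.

3.9

Equation of motion (constant flow): PIP = Vt/C + R·V̇ + PEEP.
R·V̇ = PIP − Vt/C − PEEP = 10.3 − 405/82.7 − 2 = 10.3 − 4.897 − 2 = 3.403 cmH2O.
R = 3.403 / 0.8667 = 3.926 cmH2O·s/L.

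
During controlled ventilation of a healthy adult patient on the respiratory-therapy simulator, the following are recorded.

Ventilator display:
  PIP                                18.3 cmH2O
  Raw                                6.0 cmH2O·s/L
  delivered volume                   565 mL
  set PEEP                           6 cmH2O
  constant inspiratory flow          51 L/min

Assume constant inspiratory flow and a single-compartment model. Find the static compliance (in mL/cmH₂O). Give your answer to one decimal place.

Flow: 51 L/min ÷ 60 = 0.85 L/s.
Equation of motion (constant flow): PIP = Vt/C + R·V̇ + PEEP.
Vt/C = PIP − R·V̇ − PEEP = 18.3 − 6.0×0.85 − 6 = 18.3 − 5.1 − 6 = 7.2 cmH2O.
C = Vt / 7.2 = 565 / 7.2 = 78.472 mL/cmH2O.

78.5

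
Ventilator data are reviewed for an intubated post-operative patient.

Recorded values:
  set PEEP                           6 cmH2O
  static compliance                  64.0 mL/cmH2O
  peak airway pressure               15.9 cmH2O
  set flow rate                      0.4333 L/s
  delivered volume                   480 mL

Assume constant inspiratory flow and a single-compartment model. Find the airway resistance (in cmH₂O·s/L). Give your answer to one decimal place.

5.5

Equation of motion (constant flow): PIP = Vt/C + R·V̇ + PEEP.
R·V̇ = PIP − Vt/C − PEEP = 15.9 − 480/64.0 − 6 = 15.9 − 7.5 − 6 = 2.4 cmH2O.
R = 2.4 / 0.4333 = 5.539 cmH2O·s/L.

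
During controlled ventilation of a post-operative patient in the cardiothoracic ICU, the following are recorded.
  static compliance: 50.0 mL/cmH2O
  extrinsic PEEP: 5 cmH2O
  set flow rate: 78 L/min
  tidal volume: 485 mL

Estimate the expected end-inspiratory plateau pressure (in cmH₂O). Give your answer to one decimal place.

14.7

Pplat = PEEP + Vt / Cstat = 5 + 485 / 50.0 = 5 + 9.7 = 14.7 cmH2O.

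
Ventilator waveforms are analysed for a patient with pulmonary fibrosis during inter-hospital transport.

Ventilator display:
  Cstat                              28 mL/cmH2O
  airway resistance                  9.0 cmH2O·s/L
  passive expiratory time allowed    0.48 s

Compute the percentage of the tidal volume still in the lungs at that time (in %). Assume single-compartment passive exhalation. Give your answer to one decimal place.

14.9

τ = R × C = 9.0 × 28 mL/cmH2O = 9.0 × 0.028 L/cmH2O = 0.252 s.
Passive exhalation: V(t)/V₀ = e^(−t/τ) = e^(−0.48/0.252) = 0.1489.
Fraction remaining = 0.1489 → 14.89%.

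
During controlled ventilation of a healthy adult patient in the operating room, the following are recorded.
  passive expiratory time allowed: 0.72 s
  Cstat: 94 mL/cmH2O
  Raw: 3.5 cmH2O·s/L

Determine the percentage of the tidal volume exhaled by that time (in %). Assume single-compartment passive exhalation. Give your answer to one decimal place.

88.8

τ = R × C = 3.5 × 94 mL/cmH2O = 3.5 × 0.094 L/cmH2O = 0.329 s.
Passive exhalation: V(t)/V₀ = e^(−t/τ) = e^(−0.72/0.329) = 0.1121.
Fraction exhaled = 1 − 0.1121 = 0.8879 → 88.79%.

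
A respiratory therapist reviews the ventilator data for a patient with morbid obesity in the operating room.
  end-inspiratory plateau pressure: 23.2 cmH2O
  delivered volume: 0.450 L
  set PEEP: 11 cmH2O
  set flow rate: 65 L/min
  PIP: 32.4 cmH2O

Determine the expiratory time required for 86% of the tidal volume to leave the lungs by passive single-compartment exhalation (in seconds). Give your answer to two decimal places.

0.62

Flow: 65 L/min ÷ 60 = 1.0833 L/s.
R = (PIP − Pplat)/V̇ = (32.4 − 23.2) / 1.0833 = 9.2/1.0833 = 8.493 cmH2O·s/L.
C = Vt/(Pplat − PEEP) = 450.0 / (23.2 − 11) = 450.0/12.2 = 36.885 mL/cmH2O.
τ = R × C = 8.493 × 0.03689 L/cmH2O = 0.3133 s.
t = −τ·ln(1 − 0.86) = −0.3133·ln(0.14) = 0.616 s.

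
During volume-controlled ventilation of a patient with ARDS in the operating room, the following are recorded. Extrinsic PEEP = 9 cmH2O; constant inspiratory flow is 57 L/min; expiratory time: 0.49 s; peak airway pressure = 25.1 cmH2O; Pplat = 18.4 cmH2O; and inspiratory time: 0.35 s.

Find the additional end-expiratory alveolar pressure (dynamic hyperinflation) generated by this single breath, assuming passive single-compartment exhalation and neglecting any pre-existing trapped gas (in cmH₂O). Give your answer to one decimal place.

1.3

Flow: 57 L/min ÷ 60 = 0.95 L/s.
Vt = flow × Ti = 0.95 L/s × 0.35 s × 1000 mL/L = 332.5 mL.
R = (PIP − Pplat)/V̇ = (25.1 − 18.4) / 0.95 = 6.7/0.95 = 7.053 cmH2O·s/L.
C = Vt/(Pplat − PEEP) = 332.5 / (18.4 − 9) = 332.5/9.4 = 35.372 mL/cmH2O.
τ = R × C = 7.053 × 0.03537 L/cmH2O = 0.2495 s.
Fraction remaining = e^(−Te/τ) = e^(−0.49/0.2495) = 0.1403; trapped volume = 332.5 × 0.1403 = 46.65 mL.
Additional alveolar pressure from trapping ≈ V_trapped / C = 46.65 / 35.372 = 1.319 cmH2O.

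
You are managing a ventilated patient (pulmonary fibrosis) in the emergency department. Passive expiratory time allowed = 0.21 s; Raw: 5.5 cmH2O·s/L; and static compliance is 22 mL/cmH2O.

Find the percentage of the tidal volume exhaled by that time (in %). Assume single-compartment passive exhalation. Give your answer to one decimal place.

τ = R × C = 5.5 × 22 mL/cmH2O = 5.5 × 0.022 L/cmH2O = 0.121 s.
Passive exhalation: V(t)/V₀ = e^(−t/τ) = e^(−0.21/0.121) = 0.1763.
Fraction exhaled = 1 − 0.1763 = 0.8237 → 82.37%.

82.4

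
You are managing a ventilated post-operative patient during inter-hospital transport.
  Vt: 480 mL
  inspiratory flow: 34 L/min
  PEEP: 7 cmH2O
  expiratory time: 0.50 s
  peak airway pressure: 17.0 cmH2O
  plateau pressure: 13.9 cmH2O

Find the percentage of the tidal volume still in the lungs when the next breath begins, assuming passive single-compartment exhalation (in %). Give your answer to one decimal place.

Flow: 34 L/min ÷ 60 = 0.5667 L/s.
R = (PIP − Pplat)/V̇ = (17.0 − 13.9) / 0.5667 = 3.1/0.5667 = 5.47 cmH2O·s/L.
C = Vt/(Pplat − PEEP) = 480.0 / (13.9 − 7) = 480.0/6.9 = 69.565 mL/cmH2O.
τ = R × C = 5.47 × 0.06957 L/cmH2O = 0.3805 s.
Fraction remaining at end-expiration = e^(−Te/τ) = e^(−0.50/0.3805) = 0.2687 → 26.87%.

26.9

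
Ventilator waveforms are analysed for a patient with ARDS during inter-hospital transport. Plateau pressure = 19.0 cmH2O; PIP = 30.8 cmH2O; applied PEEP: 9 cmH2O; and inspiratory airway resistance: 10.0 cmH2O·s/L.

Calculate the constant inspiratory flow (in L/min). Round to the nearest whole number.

71

flow = (PIP − Pplat) / Raw = (30.8 − 19.0) / 10.0 = 1.18 L/s × 60 = 70.8 L/min.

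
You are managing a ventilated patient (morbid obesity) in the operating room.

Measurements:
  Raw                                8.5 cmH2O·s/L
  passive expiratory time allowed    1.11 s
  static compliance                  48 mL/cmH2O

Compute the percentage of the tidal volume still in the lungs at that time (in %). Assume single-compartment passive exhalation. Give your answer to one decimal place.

τ = R × C = 8.5 × 48 mL/cmH2O = 8.5 × 0.048 L/cmH2O = 0.408 s.
Passive exhalation: V(t)/V₀ = e^(−t/τ) = e^(−1.11/0.408) = 0.06584.
Fraction remaining = 0.06584 → 6.584%.

6.6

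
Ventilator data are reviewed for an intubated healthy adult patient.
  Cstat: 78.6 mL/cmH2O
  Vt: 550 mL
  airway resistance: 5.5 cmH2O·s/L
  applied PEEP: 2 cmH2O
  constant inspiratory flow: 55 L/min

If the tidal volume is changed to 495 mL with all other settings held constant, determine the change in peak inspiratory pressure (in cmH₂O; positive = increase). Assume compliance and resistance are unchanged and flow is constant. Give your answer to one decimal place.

PIP = Vt/C + R·V̇ + PEEP (constant-flow equation of motion).
Only the elastic term changes: ΔPIP = ΔVt / C = (495 − 550) / 78.6 = -0.6997 cmH2O.

-0.7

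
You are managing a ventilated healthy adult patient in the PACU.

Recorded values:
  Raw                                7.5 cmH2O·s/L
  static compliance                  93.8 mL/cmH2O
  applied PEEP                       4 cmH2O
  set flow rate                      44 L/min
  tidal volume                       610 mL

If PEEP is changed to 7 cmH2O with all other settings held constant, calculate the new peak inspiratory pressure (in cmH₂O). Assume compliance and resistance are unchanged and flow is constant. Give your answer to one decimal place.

19.0

Flow: 44 L/min ÷ 60 = 0.7333 L/s.
PIP = Vt/C + R·V̇ + PEEP (constant-flow equation of motion).
Only the baseline term changes: ΔPIP = ΔPEEP = 7 − 4 = 3.0 cmH2O.
Original PIP = 610/93.8 + 7.5×0.7333 + 4 = 16.003 cmH2O; new PIP = 16.003 + (3.0) = 19.003 cmH2O.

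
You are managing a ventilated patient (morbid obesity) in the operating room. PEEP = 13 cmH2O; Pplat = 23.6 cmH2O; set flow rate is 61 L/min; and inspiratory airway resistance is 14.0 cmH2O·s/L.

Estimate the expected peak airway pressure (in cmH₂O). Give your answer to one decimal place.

37.8

Flow: 61 L/min ÷ 60 = 1.0167 L/s.
PIP = Pplat + Raw × flow = 23.6 + 14.0 × 1.0167 = 23.6 + 14.234 = 37.834 cmH2O.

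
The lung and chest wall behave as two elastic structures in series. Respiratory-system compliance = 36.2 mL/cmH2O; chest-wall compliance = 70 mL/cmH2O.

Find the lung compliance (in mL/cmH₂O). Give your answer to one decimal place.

75.0

1/CL = 1/Crs − 1/Ccw.
1/CL = 1/36.2 − 1/70 = 0.01334.
CL = 74.963 mL/cmH2O.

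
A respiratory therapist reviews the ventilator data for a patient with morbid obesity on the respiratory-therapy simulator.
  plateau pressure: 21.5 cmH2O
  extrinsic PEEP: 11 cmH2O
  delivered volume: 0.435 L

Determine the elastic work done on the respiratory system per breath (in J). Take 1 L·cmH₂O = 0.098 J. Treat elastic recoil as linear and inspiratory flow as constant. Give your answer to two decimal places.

0.22

Elastic work ≈ ½ × (Pplat − PEEP) × Vt = 0.5 × (21.5 − 11) × 0.435 L = 0.5 × 10.5 × 0.435 = 2.284 L·cmH2O.
× 0.098 J/(L·cmH2O) → 0.2238 J.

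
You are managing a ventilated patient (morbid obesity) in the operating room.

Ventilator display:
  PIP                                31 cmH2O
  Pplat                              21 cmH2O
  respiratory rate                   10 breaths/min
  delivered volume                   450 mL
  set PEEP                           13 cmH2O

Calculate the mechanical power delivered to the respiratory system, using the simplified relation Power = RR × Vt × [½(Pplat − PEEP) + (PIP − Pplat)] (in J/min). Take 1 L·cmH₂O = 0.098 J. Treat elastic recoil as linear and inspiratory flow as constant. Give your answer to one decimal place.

Per-breath work = Vt × [½(Pplat−PEEP) + (PIP−Pplat)] = 0.450 × [0.5×8.0 + 10.0] = 0.450 × 14.0 = 6.3 L·cmH2O.
Power = 10 × 6.3 = 63.0 L·cmH2O/min.
× 0.098 J/(L·cmH2O) → 6.174 J/min.

6.2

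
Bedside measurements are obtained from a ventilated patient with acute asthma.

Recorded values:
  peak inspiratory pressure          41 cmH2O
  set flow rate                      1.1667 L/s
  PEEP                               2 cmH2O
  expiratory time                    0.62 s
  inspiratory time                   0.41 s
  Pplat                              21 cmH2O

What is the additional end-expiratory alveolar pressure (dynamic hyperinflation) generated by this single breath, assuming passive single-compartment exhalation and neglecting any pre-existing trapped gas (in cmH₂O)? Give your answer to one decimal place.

Vt = flow × Ti = 1.1667 L/s × 0.41 s × 1000 mL/L = 478.35 mL.
R = (PIP − Pplat)/V̇ = (41 − 21) / 1.1667 = 20.0/1.1667 = 17.142 cmH2O·s/L.
C = Vt/(Pplat − PEEP) = 478.35 / (21 − 2) = 478.35/19.0 = 25.176 mL/cmH2O.
τ = R × C = 17.142 × 0.02518 L/cmH2O = 0.4316 s.
Fraction remaining = e^(−Te/τ) = e^(−0.62/0.4316) = 0.2378; trapped volume = 478.35 × 0.2378 = 113.75 mL.
Additional alveolar pressure from trapping ≈ V_trapped / C = 113.75 / 25.176 = 4.518 cmH2O.

4.5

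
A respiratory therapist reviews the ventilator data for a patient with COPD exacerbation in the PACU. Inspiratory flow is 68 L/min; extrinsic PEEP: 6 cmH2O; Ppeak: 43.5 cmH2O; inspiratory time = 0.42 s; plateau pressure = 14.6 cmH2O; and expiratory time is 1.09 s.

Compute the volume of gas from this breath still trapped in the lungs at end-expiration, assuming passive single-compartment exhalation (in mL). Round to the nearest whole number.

Flow: 68 L/min ÷ 60 = 1.1333 L/s.
Vt = flow × Ti = 1.1333 L/s × 0.42 s × 1000 mL/L = 475.99 mL.
R = (PIP − Pplat)/V̇ = (43.5 − 14.6) / 1.1333 = 28.9/1.1333 = 25.501 cmH2O·s/L.
C = Vt/(Pplat − PEEP) = 475.99 / (14.6 − 6) = 475.99/8.6 = 55.348 mL/cmH2O.
τ = R × C = 25.501 × 0.05535 L/cmH2O = 1.411 s.
Fraction remaining = e^(−Te/τ) = e^(−1.09/1.411) = 0.4619.
Trapped volume = 475.99 × 0.4619 = 219.86 mL.

220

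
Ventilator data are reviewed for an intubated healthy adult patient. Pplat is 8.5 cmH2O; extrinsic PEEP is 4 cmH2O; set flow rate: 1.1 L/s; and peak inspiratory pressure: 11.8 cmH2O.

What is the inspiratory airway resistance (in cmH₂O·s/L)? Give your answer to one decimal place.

Raw = (PIP − Pplat) / flow = (11.8 − 8.5) / 1.1 = 3.3 / 1.1 = 3.0 cmH2O·s/L.

3.0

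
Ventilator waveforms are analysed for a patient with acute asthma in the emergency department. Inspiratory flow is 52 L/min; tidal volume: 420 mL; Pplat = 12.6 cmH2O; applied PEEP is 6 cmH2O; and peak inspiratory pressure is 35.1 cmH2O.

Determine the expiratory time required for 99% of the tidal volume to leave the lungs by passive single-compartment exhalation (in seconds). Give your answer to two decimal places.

7.61

Flow: 52 L/min ÷ 60 = 0.8667 L/s.
R = (PIP − Pplat)/V̇ = (35.1 − 12.6) / 0.8667 = 22.5/0.8667 = 25.961 cmH2O·s/L.
C = Vt/(Pplat − PEEP) = 420.0 / (12.6 − 6) = 420.0/6.6 = 63.636 mL/cmH2O.
τ = R × C = 25.961 × 0.06364 L/cmH2O = 1.652 s.
t = −τ·ln(1 − 0.99) = −1.652·ln(0.01) = 7.608 s.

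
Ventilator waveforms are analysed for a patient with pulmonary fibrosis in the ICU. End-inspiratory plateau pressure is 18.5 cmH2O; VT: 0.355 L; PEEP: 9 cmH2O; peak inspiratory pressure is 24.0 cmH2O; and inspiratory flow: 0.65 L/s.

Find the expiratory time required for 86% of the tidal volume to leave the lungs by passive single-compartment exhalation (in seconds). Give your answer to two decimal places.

R = (PIP − Pplat)/V̇ = (24.0 − 18.5) / 0.65 = 5.5/0.65 = 8.462 cmH2O·s/L.
C = Vt/(Pplat − PEEP) = 355.0 / (18.5 − 9) = 355.0/9.5 = 37.368 mL/cmH2O.
τ = R × C = 8.462 × 0.03737 L/cmH2O = 0.3162 s.
t = −τ·ln(1 − 0.86) = −0.3162·ln(0.14) = 0.6217 s.

0.62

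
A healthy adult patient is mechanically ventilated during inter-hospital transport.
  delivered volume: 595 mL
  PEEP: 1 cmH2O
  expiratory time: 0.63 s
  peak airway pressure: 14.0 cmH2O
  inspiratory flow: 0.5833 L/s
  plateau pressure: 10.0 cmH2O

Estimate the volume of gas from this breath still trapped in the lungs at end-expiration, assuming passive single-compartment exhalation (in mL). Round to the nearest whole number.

R = (PIP − Pplat)/V̇ = (14.0 − 10.0) / 0.5833 = 4.0/0.5833 = 6.858 cmH2O·s/L.
C = Vt/(Pplat − PEEP) = 595.0 / (10.0 − 1) = 595.0/9.0 = 66.111 mL/cmH2O.
τ = R × C = 6.858 × 0.06611 L/cmH2O = 0.4534 s.
Fraction remaining = e^(−Te/τ) = e^(−0.63/0.4534) = 0.2492.
Trapped volume = 595.0 × 0.2492 = 148.27 mL.

148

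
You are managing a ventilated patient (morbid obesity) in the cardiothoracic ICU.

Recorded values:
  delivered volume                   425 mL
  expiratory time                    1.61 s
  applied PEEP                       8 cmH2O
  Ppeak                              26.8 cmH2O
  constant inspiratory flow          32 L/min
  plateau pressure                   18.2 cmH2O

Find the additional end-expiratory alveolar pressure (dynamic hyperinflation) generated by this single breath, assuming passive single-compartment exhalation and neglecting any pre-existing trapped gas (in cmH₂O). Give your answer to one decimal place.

Flow: 32 L/min ÷ 60 = 0.5333 L/s.
R = (PIP − Pplat)/V̇ = (26.8 − 18.2) / 0.5333 = 8.6/0.5333 = 16.126 cmH2O·s/L.
C = Vt/(Pplat − PEEP) = 425.0 / (18.2 − 8) = 425.0/10.2 = 41.667 mL/cmH2O.
τ = R × C = 16.126 × 0.04167 L/cmH2O = 0.672 s.
Fraction remaining = e^(−Te/τ) = e^(−1.61/0.672) = 0.0911; trapped volume = 425.0 × 0.0911 = 38.718 mL.
Additional alveolar pressure from trapping ≈ V_trapped / C = 38.718 / 41.667 = 0.9292 cmH2O.

0.9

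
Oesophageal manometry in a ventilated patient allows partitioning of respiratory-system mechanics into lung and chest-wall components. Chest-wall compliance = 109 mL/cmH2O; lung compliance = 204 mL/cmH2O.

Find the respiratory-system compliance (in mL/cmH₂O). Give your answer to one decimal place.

Lung and chest wall are elastances in series: 1/Crs = 1/CL + 1/Ccw.
1/Crs = 1/204 + 1/109 = 0.01408.
Crs = 71.023 mL/cmH2O.

71.0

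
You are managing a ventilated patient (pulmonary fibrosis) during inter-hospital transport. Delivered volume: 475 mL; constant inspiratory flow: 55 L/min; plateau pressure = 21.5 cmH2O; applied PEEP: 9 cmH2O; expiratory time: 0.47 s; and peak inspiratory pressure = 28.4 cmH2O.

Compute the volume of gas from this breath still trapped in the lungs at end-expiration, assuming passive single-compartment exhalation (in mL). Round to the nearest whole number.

92

Flow: 55 L/min ÷ 60 = 0.9167 L/s.
R = (PIP − Pplat)/V̇ = (28.4 − 21.5) / 0.9167 = 6.9/0.9167 = 7.527 cmH2O·s/L.
C = Vt/(Pplat − PEEP) = 475.0 / (21.5 − 9) = 475.0/12.5 = 38.0 mL/cmH2O.
τ = R × C = 7.527 × 0.038 L/cmH2O = 0.286 s.
Fraction remaining = e^(−Te/τ) = e^(−0.47/0.286) = 0.1933.
Trapped volume = 475.0 × 0.1933 = 91.818 mL.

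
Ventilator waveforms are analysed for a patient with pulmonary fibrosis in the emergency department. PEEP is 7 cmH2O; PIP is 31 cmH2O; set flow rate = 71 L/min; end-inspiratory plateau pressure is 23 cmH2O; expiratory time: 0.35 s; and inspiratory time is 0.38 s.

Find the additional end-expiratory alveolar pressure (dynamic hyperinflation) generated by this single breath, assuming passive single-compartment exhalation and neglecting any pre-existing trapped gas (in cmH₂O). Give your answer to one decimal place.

2.5

Flow: 71 L/min ÷ 60 = 1.1833 L/s.
Vt = flow × Ti = 1.1833 L/s × 0.38 s × 1000 mL/L = 449.65 mL.
R = (PIP − Pplat)/V̇ = (31 − 23) / 1.1833 = 8.0/1.1833 = 6.761 cmH2O·s/L.
C = Vt/(Pplat − PEEP) = 449.65 / (23 − 7) = 449.65/16.0 = 28.103 mL/cmH2O.
τ = R × C = 6.761 × 0.0281 L/cmH2O = 0.19 s.
Fraction remaining = e^(−Te/τ) = e^(−0.35/0.19) = 0.1585; trapped volume = 449.65 × 0.1585 = 71.27 mL.
Additional alveolar pressure from trapping ≈ V_trapped / C = 71.27 / 28.103 = 2.536 cmH2O.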